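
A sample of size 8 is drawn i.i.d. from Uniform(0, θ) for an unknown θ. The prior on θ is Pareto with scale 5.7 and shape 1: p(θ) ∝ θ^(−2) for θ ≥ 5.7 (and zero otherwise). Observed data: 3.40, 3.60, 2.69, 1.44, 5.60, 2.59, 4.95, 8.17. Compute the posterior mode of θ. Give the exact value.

θ̂_MAP = 8.17

The Uniform(0, θ) likelihood is θ^(−n) for θ ≥ max(xᵢ), zero otherwise. Here max(xᵢ) = 8.17.
Posterior ∝ θ^(−2) · θ^(−8) = θ^(−10) on θ ≥ max(5.7, 8.17) = 8.17.
This density is strictly decreasing in θ, so the posterior mode lies at the lower boundary of the support.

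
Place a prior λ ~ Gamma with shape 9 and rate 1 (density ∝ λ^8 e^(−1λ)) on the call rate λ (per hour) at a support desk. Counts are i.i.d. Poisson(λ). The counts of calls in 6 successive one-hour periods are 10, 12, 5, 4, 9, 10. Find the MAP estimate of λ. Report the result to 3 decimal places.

Σxᵢ = 10+12+5+4+9+10 = 50, with n = 6.
Posterior ∝ λ^8e^(−1λ) · λ^50e^(−6λ) = λ^58e^(−7λ), i.e. Gamma(shape=59, rate=7).
The mode of a Gamma(a, b) with a ≥ 1 (shape–rate) is (a−1)/b = 58/7 ≈ 8.286.

λ̂_MAP = 8.286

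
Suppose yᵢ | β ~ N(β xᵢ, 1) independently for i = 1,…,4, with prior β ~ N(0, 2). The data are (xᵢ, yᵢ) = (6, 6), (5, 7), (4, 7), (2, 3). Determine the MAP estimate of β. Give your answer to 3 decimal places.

log p(β | y) = −Σ(yᵢ − βxᵢ)²/(2·1) − β²/(2·2) + const.
Setting the derivative to zero: Σxᵢ(yᵢ − βxᵢ)/1 − β/2 = 0, so β = Σxᵢyᵢ / (Σxᵢ² + σ²/τ²).
Σxᵢyᵢ = 6·6 + 5·7 + 4·7 + 2·3 = 105; Σxᵢ² = 81; σ²/τ² = 0.5.
β̂_MAP = 105 / (81 + 0.5) = 105/81.5 ≈ 1.288.

β̂_MAP = 1.288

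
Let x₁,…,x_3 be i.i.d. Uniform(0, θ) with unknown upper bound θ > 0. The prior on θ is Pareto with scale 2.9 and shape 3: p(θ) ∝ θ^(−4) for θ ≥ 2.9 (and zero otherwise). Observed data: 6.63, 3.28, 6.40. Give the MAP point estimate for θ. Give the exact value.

The Uniform(0, θ) likelihood is θ^(−n) for θ ≥ max(xᵢ), zero otherwise. Here max(xᵢ) = 6.63.
Posterior ∝ θ^(−4) · θ^(−3) = θ^(−7) on θ ≥ max(2.9, 6.63) = 6.63.
This density is strictly decreasing in θ, so the posterior mode lies at the lower boundary of the support.

θ̂_MAP = 6.63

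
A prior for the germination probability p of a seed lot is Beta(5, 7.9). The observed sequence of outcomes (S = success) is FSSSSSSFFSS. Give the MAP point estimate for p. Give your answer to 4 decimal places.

p̂_MAP = 0.5479

Prior: Beta(5, 7.9).
Data: 8 successes in 11 trials (from the sequence). The binomial likelihood contributes p^8(1−p)^3, so the posterior is Beta(5+8, 7.9+3) = Beta(13, 10.9).
For Beta(a, b) with a, b > 1 the mode is (a−1)/(a+b−2) = 12/21.9 ≈ 0.5479.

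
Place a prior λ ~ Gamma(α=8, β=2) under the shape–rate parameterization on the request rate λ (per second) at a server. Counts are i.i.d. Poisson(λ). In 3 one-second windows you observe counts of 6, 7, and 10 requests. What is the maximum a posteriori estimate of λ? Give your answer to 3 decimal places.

Σxᵢ = 6+7+10 = 23, with n = 3.
Posterior ∝ λ^7e^(−2λ) · λ^23e^(−3λ) = λ^30e^(−5λ), i.e. Gamma(shape=31, rate=5).
The mode of a Gamma(a, b) with a ≥ 1 (shape–rate) is (a−1)/b = 30/5 ≈ 6.000.

λ̂_MAP = 6.000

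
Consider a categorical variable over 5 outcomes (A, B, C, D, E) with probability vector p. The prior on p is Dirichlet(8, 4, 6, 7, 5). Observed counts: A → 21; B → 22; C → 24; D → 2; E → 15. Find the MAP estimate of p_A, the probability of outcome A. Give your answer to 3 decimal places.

MAP estimate of p_A = 0.257

The posterior is Dirichlet(αᵢ + nᵢ) = Dirichlet(29, 26, 30, 9, 20).
For a Dirichlet(a₁,…,a_K) with all aᵢ > 1, the mode has j-th component (aⱼ − 1)/(Σaᵢ − K).
Here Σaᵢ = 114 and K = 5, so p_A = (29 − 1)/(114 − 5) = 28/109 ≈ 0.257.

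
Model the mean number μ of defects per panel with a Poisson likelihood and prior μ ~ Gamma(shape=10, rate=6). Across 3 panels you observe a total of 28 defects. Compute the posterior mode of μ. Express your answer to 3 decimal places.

Σxᵢ = 28, n = 3.
Posterior ∝ μ^9e^(−6μ) · μ^28e^(−3μ) = μ^37e^(−9μ), i.e. Gamma(shape=38, rate=9).
The mode of a Gamma(a, b) with a ≥ 1 (shape–rate) is (a−1)/b = 37/9 ≈ 4.111.

μ̂_MAP = 4.111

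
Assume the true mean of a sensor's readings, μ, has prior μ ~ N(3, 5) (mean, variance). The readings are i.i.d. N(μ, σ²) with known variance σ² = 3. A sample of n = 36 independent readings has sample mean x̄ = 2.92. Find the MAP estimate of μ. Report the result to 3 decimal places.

n = 36, x̄ = 2.92.
For a Normal prior and Normal likelihood with known variance, the posterior is Normal; its mode equals its mean, the precision-weighted average.
Prior precision 1/σ₀² = 1/5 = 0.2; data precision n/σ² = 36/3 = 12.
μ̂ = (0.2·3 + 12·2.92) / (0.2 + 12) = 35.64/12.2 = 891/305 ≈ 2.921.

μ̂_MAP = 2.921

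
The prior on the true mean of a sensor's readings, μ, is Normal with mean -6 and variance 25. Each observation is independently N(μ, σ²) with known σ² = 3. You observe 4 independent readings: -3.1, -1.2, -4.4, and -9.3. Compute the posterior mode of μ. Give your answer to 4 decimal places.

n = 4; x̄ = ((-3.1) + (-1.2) + (-4.4) + (-9.3))/4 = -18/4 = -4.5.
For a Normal prior and Normal likelihood with known variance, the posterior is Normal; its mode equals its mean, the precision-weighted average.
Prior precision 1/σ₀² = 1/25 = 0.04; data precision n/σ² = 4/3.
μ̂ = (0.04·(-6) + (4/3)·(-4.5)) / (0.04 + 4/3) = (-6.24)/(103/75) = -468/103 ≈ -4.5437.

μ̂_MAP = -4.5437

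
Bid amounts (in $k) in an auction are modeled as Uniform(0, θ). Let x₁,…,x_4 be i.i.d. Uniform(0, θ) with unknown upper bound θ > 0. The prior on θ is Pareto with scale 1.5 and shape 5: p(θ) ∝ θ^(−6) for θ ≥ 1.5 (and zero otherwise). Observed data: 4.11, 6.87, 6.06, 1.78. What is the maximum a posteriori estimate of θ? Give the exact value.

θ̂_MAP = 6.87

The Uniform(0, θ) likelihood is θ^(−n) for θ ≥ max(xᵢ), zero otherwise. Here max(xᵢ) = 6.87.
Posterior ∝ θ^(−6) · θ^(−4) = θ^(−10) on θ ≥ max(1.5, 6.87) = 6.87.
This density is strictly decreasing in θ, so the posterior mode lies at the lower boundary of the support.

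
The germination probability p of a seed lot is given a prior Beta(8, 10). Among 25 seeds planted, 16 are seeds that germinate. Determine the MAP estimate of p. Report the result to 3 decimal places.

Prior: Beta(8, 10).
Data: 16 successes in 25 trials. The binomial likelihood contributes p^16(1−p)^9, so the posterior is Beta(8+16, 10+9) = Beta(24, 19).
For Beta(a, b) with a, b > 1 the mode is (a−1)/(a+b−2) = 23/41 ≈ 0.561.

p̂_MAP = 0.561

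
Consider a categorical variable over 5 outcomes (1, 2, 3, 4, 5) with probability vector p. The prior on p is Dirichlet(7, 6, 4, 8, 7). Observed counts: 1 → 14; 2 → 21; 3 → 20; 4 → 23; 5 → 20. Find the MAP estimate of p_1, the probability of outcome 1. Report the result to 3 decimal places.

MAP estimate: 0.160

The posterior is Dirichlet(αᵢ + nᵢ) = Dirichlet(21, 27, 24, 31, 27).
For a Dirichlet(a₁,…,a_K) with all aᵢ > 1, the mode has j-th component (aⱼ − 1)/(Σaᵢ − K).
Here Σaᵢ = 130 and K = 5, so p_1 = (21 − 1)/(130 − 5) = 20/125 ≈ 0.160.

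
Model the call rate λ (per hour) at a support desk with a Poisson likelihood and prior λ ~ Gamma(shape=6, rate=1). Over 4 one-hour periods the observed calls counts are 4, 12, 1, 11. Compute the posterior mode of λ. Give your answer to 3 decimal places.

λ̂_MAP = 6.600

Σxᵢ = 4+12+1+11 = 28, with n = 4.
Posterior ∝ λ^5e^(−1λ) · λ^28e^(−4λ) = λ^33e^(−5λ), i.e. Gamma(shape=34, rate=5).
The mode of a Gamma(a, b) with a ≥ 1 (shape–rate) is (a−1)/b = 33/5 ≈ 6.600.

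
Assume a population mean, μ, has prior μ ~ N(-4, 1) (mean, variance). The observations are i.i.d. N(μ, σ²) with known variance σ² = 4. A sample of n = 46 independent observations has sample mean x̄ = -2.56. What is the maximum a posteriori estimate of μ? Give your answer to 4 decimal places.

μ̂_MAP = -2.6752

n = 46, x̄ = -2.56.
For a Normal prior and Normal likelihood with known variance, the posterior is Normal; its mode equals its mean, the precision-weighted average.
Prior precision 1/σ₀² = 1/1 = 1; data precision n/σ² = 46/4 = 11.5.
μ̂ = (1·(-4) + 11.5·(-2.56)) / (1 + 11.5) = (-33.44)/12.5 = -2.6752.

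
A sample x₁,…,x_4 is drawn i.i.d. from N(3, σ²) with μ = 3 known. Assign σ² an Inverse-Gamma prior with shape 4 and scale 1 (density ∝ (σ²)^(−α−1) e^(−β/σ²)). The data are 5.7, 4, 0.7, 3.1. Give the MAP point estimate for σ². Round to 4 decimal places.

Sum of squared deviations about the known mean: SS = (5.7−3)² + (4−3)² + (0.7−3)² + (3.1−3)² = 13.59.
The Normal likelihood contributes (σ²)^(−n/2) exp(−SS/(2σ²)), so the posterior is Inverse-Gamma(α + n/2, β + SS/2) = Inverse-Gamma(6, 7.795).
The mode of Inverse-Gamma(a, b) is b/(a+1) = 7.795/7 ≈ 1.1136.

σ̂²_MAP = 1.1136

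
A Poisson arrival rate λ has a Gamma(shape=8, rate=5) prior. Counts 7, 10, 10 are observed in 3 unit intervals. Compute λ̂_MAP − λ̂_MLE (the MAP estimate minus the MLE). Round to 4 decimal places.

MAP − MLE = -4.7500

Σxᵢ = 27. Posterior is Gamma(35, 8); MAP = (35−1)/8 = 34/8 ≈ 4.25000.
MLE = x̄ = 27/3 ≈ 9.00000.
Difference = 34/8 − 27/3 = -19/4 ≈ -4.7500.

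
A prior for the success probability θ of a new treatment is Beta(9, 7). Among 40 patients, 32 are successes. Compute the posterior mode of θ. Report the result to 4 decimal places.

Prior: Beta(9, 7).
Data: 32 successes in 40 trials. The binomial likelihood contributes θ^32(1−θ)^8, so the posterior is Beta(9+32, 7+8) = Beta(41, 15).
For Beta(a, b) with a, b > 1 the mode is (a−1)/(a+b−2) = 40/54 ≈ 0.7407.

θ̂_MAP = 0.7407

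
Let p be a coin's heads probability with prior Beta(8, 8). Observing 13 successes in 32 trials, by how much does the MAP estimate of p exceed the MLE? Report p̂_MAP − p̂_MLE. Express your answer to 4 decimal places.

MAP − MLE = 0.0285

Posterior is Beta(21, 27); MAP = (21−1)/(48−2) = 20/46 ≈ 0.43478.
MLE ignores the prior: p̂_MLE = k/n = 13/32 ≈ 0.40625.
Difference = 20/46 − 13/32 = 21/736 ≈ 0.0285.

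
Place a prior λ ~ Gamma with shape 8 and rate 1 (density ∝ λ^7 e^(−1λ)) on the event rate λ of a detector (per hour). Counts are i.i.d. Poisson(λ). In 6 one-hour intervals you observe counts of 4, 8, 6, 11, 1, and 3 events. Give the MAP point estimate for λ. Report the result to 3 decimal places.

Σxᵢ = 4+8+6+11+1+3 = 33, with n = 6.
Posterior ∝ λ^7e^(−1λ) · λ^33e^(−6λ) = λ^40e^(−7λ), i.e. Gamma(shape=41, rate=7).
The mode of a Gamma(a, b) with a ≥ 1 (shape–rate) is (a−1)/b = 40/7 ≈ 5.714.

λ̂_MAP = 5.714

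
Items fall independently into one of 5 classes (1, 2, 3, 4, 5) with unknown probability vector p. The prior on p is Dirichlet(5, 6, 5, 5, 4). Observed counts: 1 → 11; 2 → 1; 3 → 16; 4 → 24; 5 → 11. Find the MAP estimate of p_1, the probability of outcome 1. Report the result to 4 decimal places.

The posterior is Dirichlet(αᵢ + nᵢ) = Dirichlet(16, 7, 21, 29, 15).
For a Dirichlet(a₁,…,a_K) with all aᵢ > 1, the mode has j-th component (aⱼ − 1)/(Σaᵢ − K).
Here Σaᵢ = 88 and K = 5, so p_1 = (16 − 1)/(88 − 5) = 15/83 ≈ 0.1807.

MAP estimate: 0.1807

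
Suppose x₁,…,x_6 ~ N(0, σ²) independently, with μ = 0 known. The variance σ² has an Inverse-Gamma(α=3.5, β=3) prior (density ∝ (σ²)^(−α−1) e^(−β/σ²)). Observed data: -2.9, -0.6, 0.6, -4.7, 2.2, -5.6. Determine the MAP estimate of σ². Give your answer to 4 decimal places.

Sum of squared deviations about the known mean: SS = (-2.9−0)² + (-0.6−0)² + (0.6−0)² + (-4.7−0)² + (2.2−0)² + (-5.6−0)² = 67.42.
The Normal likelihood contributes (σ²)^(−n/2) exp(−SS/(2σ²)), so the posterior is Inverse-Gamma(α + n/2, β + SS/2) = Inverse-Gamma(6.5, 36.71).
The mode of Inverse-Gamma(a, b) is b/(a+1) = 36.71/7.5 ≈ 4.8947.

σ̂²_MAP = 4.8947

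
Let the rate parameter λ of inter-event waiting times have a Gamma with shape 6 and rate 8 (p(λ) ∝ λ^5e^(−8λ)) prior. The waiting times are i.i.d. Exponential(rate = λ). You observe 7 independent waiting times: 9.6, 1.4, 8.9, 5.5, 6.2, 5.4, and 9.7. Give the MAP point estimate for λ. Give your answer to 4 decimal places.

The Exponential(rate=λ) likelihood is ∝ λ^n e^(−λΣtᵢ). Here n = 7 and Σtᵢ = 9.6 + 1.4 + 8.9 + 5.5 + 6.2 + 5.4 + 9.7 = 46.7.
Posterior ∝ λ^5e^(−8λ) · λ^7e^(−46.7λ) = λ^12e^(−54.7λ), i.e. Gamma(13, 54.7).
Mode = (a−1)/b = 12/54.7 ≈ 0.2194.

λ̂_MAP = 0.2194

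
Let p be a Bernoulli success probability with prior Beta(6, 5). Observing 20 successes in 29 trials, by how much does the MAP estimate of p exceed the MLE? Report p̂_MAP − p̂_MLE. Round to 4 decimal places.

Posterior is Beta(26, 14); MAP = (26−1)/(40−2) = 25/38 ≈ 0.65789.
MLE ignores the prior: p̂_MLE = k/n = 20/29 ≈ 0.68966.
Difference = 25/38 − 20/29 = -35/1102 ≈ -0.0318.

MAP − MLE = -0.0318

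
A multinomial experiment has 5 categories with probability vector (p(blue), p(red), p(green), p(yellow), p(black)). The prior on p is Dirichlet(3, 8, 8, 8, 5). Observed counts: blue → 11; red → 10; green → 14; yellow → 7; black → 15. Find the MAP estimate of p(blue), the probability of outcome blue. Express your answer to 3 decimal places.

MAP estimate of p(blue) = 0.155

The posterior is Dirichlet(αᵢ + nᵢ) = Dirichlet(14, 18, 22, 15, 20).
For a Dirichlet(a₁,…,a_K) with all aᵢ > 1, the mode has j-th component (aⱼ − 1)/(Σaᵢ − K).
Here Σaᵢ = 89 and K = 5, so p(blue) = (14 − 1)/(89 − 5) = 13/84 ≈ 0.155.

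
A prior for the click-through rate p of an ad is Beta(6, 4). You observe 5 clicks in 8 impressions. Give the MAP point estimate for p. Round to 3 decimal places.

Prior: Beta(6, 4).
Data: 5 successes in 8 trials. The binomial likelihood contributes p^5(1−p)^3, so the posterior is Beta(6+5, 4+3) = Beta(11, 7).
For Beta(a, b) with a, b > 1 the mode is (a−1)/(a+b−2) = 10/16 ≈ 0.625.

p̂_MAP = 0.625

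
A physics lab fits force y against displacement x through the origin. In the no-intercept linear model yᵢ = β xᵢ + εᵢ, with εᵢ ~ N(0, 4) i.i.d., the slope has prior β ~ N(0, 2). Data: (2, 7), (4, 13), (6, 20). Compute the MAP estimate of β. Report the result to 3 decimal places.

log p(β | y) = −Σ(yᵢ − βxᵢ)²/(2·4) − β²/(2·2) + const.
Setting the derivative to zero: Σxᵢ(yᵢ − βxᵢ)/4 − β/2 = 0, so β = Σxᵢyᵢ / (Σxᵢ² + σ²/τ²).
Σxᵢyᵢ = 2·7 + 4·13 + 6·20 = 186; Σxᵢ² = 56; σ²/τ² = 2.
β̂_MAP = 186 / (56 + 2) = 186/58 ≈ 3.207.

β̂_MAP = 3.207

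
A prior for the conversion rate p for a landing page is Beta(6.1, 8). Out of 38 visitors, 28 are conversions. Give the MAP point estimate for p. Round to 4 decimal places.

Prior: Beta(6.1, 8).
Data: 28 successes in 38 trials. The binomial likelihood contributes p^28(1−p)^10, so the posterior is Beta(6.1+28, 8+10) = Beta(34.1, 18).
For Beta(a, b) with a, b > 1 the mode is (a−1)/(a+b−2) = 33.1/50.1 ≈ 0.6607.

p̂_MAP = 0.6607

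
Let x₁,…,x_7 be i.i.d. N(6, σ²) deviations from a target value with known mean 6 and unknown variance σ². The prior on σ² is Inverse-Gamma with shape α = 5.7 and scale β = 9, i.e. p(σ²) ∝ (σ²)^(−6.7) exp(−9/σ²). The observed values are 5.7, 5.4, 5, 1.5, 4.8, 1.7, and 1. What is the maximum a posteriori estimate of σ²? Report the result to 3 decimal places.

Sum of squared deviations about the known mean: SS = (5.7−6)² + (5.4−6)² + (5−6)² + (1.5−6)² + (4.8−6)² + (1.7−6)² + (1−6)² = 66.63.
The Normal likelihood contributes (σ²)^(−n/2) exp(−SS/(2σ²)), so the posterior is Inverse-Gamma(α + n/2, β + SS/2) = Inverse-Gamma(9.2, 42.315).
The mode of Inverse-Gamma(a, b) is b/(a+1) = 42.315/10.2 ≈ 4.149.

σ̂²_MAP = 4.149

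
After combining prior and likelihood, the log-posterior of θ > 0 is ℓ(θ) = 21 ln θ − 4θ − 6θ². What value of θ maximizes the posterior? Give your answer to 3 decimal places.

ℓ'(θ) = 21/θ − 4 − 12θ. Setting this to zero and multiplying by θ: 12θ² + 4θ − 21 = 0.
θ = (−4 + √(4² + 4·12·21)) / (2·12) = (−4 + √1024) / 24 = (−4 + 32)/24 = 7/6.
ℓ''(θ) = −21/θ² − 12 < 0, confirming a maximum.

θ̂_MAP = 1.167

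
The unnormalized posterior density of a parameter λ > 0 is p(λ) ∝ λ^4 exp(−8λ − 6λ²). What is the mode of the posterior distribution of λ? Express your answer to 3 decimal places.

ℓ'(λ) = 4/λ − 8 − 12λ. Setting this to zero and multiplying by λ: 12λ² + 8λ − 4 = 0.
λ = (−8 + √(8² + 4·12·4)) / (2·12) = (−8 + √256) / 24 = (−8 + 16)/24 = 1/3.
ℓ''(λ) = −4/λ² − 12 < 0, confirming a maximum.

λ̂_MAP = 0.333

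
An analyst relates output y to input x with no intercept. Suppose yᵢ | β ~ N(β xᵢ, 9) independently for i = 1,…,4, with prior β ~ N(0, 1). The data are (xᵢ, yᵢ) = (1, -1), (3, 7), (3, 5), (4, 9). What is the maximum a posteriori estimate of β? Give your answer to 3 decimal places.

log p(β | y) = −Σ(yᵢ − βxᵢ)²/(2·9) − β²/(2·1) + const.
Setting the derivative to zero: Σxᵢ(yᵢ − βxᵢ)/9 − β/1 = 0, so β = Σxᵢyᵢ / (Σxᵢ² + σ²/τ²).
Σxᵢyᵢ = 1·(-1) + 3·7 + 3·5 + 4·9 = 71; Σxᵢ² = 35; σ²/τ² = 9.
β̂_MAP = 71 / (35 + 9) = 71/44 ≈ 1.614.

β̂_MAP = 1.614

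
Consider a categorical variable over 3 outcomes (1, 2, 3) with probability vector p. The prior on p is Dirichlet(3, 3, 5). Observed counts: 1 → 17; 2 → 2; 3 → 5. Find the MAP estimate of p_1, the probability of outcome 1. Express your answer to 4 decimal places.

MAP estimate: 0.5938

The posterior is Dirichlet(αᵢ + nᵢ) = Dirichlet(20, 5, 10).
For a Dirichlet(a₁,…,a_K) with all aᵢ > 1, the mode has j-th component (aⱼ − 1)/(Σaᵢ − K).
Here Σaᵢ = 35 and K = 3, so p_1 = (20 − 1)/(35 − 3) = 19/32 ≈ 0.5938.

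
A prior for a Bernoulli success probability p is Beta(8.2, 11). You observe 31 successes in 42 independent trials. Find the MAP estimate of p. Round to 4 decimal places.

Prior: Beta(8.2, 11).
Data: 31 successes in 42 trials. The binomial likelihood contributes p^31(1−p)^11, so the posterior is Beta(8.2+31, 11+11) = Beta(39.2, 22).
For Beta(a, b) with a, b > 1 the mode is (a−1)/(a+b−2) = 38.2/59.2 ≈ 0.6453.

p̂_MAP = 0.6453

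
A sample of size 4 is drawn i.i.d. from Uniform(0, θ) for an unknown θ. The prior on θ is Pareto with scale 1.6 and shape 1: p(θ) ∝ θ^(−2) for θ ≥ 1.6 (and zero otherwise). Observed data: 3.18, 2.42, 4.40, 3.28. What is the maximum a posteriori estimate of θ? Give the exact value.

The Uniform(0, θ) likelihood is θ^(−n) for θ ≥ max(xᵢ), zero otherwise. Here max(xᵢ) = 4.40.
Posterior ∝ θ^(−2) · θ^(−4) = θ^(−6) on θ ≥ max(1.6, 4.40) = 4.40.
This density is strictly decreasing in θ, so the posterior mode lies at the lower boundary of the support.

θ̂_MAP = 4.40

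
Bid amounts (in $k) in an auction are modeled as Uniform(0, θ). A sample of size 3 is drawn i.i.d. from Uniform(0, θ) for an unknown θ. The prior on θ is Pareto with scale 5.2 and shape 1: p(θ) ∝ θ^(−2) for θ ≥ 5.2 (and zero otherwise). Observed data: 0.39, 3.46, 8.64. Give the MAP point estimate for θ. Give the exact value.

The Uniform(0, θ) likelihood is θ^(−n) for θ ≥ max(xᵢ), zero otherwise. Here max(xᵢ) = 8.64.
Posterior ∝ θ^(−2) · θ^(−3) = θ^(−5) on θ ≥ max(5.2, 8.64) = 8.64.
This density is strictly decreasing in θ, so the posterior mode lies at the lower boundary of the support.

θ̂_MAP = 8.64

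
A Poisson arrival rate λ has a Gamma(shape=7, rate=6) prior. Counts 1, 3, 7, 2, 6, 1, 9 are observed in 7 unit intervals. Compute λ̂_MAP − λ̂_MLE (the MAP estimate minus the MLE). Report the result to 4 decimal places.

Σxᵢ = 29. Posterior is Gamma(36, 13); MAP = (36−1)/13 = 35/13 ≈ 2.69231.
MLE = x̄ = 29/7 ≈ 4.14286.
Difference = 35/13 − 29/7 = -132/91 ≈ -1.4505.

MAP − MLE = -1.4505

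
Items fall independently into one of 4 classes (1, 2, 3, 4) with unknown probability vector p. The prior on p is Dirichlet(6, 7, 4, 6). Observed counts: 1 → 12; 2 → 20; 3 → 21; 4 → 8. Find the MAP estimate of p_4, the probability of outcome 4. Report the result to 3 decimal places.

The posterior is Dirichlet(αᵢ + nᵢ) = Dirichlet(18, 27, 25, 14).
For a Dirichlet(a₁,…,a_K) with all aᵢ > 1, the mode has j-th component (aⱼ − 1)/(Σaᵢ − K).
Here Σaᵢ = 84 and K = 4, so p_4 = (14 − 1)/(84 − 4) = 13/80 ≈ 0.163.

MAP estimate: 0.163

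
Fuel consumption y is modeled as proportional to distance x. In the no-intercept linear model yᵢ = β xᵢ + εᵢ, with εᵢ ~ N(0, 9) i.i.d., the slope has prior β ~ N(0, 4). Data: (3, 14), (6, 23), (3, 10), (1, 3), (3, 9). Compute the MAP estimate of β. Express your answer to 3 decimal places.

log p(β | y) = −Σ(yᵢ − βxᵢ)²/(2·9) − β²/(2·4) + const.
Setting the derivative to zero: Σxᵢ(yᵢ − βxᵢ)/9 − β/4 = 0, so β = Σxᵢyᵢ / (Σxᵢ² + σ²/τ²).
Σxᵢyᵢ = 3·14 + 6·23 + 3·10 + 1·3 + 3·9 = 240; Σxᵢ² = 64; σ²/τ² = 2.25.
β̂_MAP = 240 / (64 + 2.25) = 240/66.25 ≈ 3.623.

β̂_MAP = 3.623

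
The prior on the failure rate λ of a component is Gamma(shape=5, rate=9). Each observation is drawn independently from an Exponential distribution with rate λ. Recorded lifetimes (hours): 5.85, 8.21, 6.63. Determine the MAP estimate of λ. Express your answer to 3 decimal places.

The Exponential(rate=λ) likelihood is ∝ λ^n e^(−λΣtᵢ). Here n = 3 and Σtᵢ = 5.85 + 8.21 + 6.63 = 20.69.
Posterior ∝ λ^4e^(−9λ) · λ^3e^(−20.69λ) = λ^7e^(−29.69λ), i.e. Gamma(8, 29.69).
Mode = (a−1)/b = 7/29.69 ≈ 0.236.

λ̂_MAP = 0.236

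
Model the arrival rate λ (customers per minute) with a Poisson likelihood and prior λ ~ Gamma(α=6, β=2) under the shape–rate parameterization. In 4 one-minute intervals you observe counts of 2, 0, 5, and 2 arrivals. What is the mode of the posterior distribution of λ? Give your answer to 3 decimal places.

λ̂_MAP = 2.333

Σxᵢ = 2+0+5+2 = 9, with n = 4.
Posterior ∝ λ^5e^(−2λ) · λ^9e^(−4λ) = λ^14e^(−6λ), i.e. Gamma(shape=15, rate=6).
The mode of a Gamma(a, b) with a ≥ 1 (shape–rate) is (a−1)/b = 14/6 ≈ 2.333.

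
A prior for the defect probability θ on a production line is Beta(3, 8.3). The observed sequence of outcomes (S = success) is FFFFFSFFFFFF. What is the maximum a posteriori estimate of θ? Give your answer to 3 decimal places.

θ̂_MAP = 0.141

Prior: Beta(3, 8.3).
Data: 1 success in 12 trials (from the sequence). The binomial likelihood contributes θ(1−θ)^11, so the posterior is Beta(3+1, 8.3+11) = Beta(4, 19.3).
For Beta(a, b) with a, b > 1 the mode is (a−1)/(a+b−2) = 3/21.3 ≈ 0.141.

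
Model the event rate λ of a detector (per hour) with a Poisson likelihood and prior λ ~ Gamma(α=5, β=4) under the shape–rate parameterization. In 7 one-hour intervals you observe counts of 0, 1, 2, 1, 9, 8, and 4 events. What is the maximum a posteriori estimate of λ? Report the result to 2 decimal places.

Σxᵢ = 0+1+2+1+9+8+4 = 25, with n = 7.
Posterior ∝ λ^4e^(−4λ) · λ^25e^(−7λ) = λ^29e^(−11λ), i.e. Gamma(shape=30, rate=11).
The mode of a Gamma(a, b) with a ≥ 1 (shape–rate) is (a−1)/b = 29/11 ≈ 2.64.

λ̂_MAP = 2.64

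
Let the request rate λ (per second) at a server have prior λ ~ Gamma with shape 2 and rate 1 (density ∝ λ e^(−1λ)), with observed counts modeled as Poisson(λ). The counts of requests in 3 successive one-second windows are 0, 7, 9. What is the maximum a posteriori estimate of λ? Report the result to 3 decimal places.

Σxᵢ = 0+7+9 = 16, with n = 3.
Posterior ∝ λe^(−1λ) · λ^16e^(−3λ) = λ^17e^(−4λ), i.e. Gamma(shape=18, rate=4).
The mode of a Gamma(a, b) with a ≥ 1 (shape–rate) is (a−1)/b = 17/4 ≈ 4.250.

λ̂_MAP = 4.250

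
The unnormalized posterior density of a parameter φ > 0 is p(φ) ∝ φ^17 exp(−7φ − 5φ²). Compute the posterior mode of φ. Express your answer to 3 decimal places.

φ̂_MAP = 1.000

ℓ'(φ) = 17/φ − 7 − 10φ. Setting this to zero and multiplying by φ: 10φ² + 7φ − 17 = 0.
φ = (−7 + √(7² + 4·10·17)) / (2·10) = (−7 + √729) / 20 = (−7 + 27)/20 = 1.
ℓ''(φ) = −17/φ² − 10 < 0, confirming a maximum.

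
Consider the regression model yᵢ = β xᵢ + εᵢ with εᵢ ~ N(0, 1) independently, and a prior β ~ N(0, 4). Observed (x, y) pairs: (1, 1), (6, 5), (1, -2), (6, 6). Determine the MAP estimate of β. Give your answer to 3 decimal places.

β̂_MAP = 0.875

log p(β | y) = −Σ(yᵢ − βxᵢ)²/(2·1) − β²/(2·4) + const.
Setting the derivative to zero: Σxᵢ(yᵢ − βxᵢ)/1 − β/4 = 0, so β = Σxᵢyᵢ / (Σxᵢ² + σ²/τ²).
Σxᵢyᵢ = 1·1 + 6·5 + 1·(-2) + 6·6 = 65; Σxᵢ² = 74; σ²/τ² = 0.25.
β̂_MAP = 65 / (74 + 0.25) = 65/74.25 ≈ 0.875.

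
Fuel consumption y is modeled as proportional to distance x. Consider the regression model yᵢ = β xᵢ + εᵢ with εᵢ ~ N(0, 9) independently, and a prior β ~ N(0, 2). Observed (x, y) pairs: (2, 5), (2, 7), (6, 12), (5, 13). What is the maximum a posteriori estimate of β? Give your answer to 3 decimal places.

log p(β | y) = −Σ(yᵢ − βxᵢ)²/(2·9) − β²/(2·2) + const.
Setting the derivative to zero: Σxᵢ(yᵢ − βxᵢ)/9 − β/2 = 0, so β = Σxᵢyᵢ / (Σxᵢ² + σ²/τ²).
Σxᵢyᵢ = 2·5 + 2·7 + 6·12 + 5·13 = 161; Σxᵢ² = 69; σ²/τ² = 4.5.
β̂_MAP = 161 / (69 + 4.5) = 161/73.5 ≈ 2.190.

β̂_MAP = 2.190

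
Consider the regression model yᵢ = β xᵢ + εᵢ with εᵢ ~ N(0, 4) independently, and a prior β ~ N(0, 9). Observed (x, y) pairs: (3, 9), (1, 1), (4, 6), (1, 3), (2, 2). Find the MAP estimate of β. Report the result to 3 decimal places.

log p(β | y) = −Σ(yᵢ − βxᵢ)²/(2·4) − β²/(2·9) + const.
Setting the derivative to zero: Σxᵢ(yᵢ − βxᵢ)/4 − β/9 = 0, so β = Σxᵢyᵢ / (Σxᵢ² + σ²/τ²).
Σxᵢyᵢ = 3·9 + 1·1 + 4·6 + 1·3 + 2·2 = 59; Σxᵢ² = 31; σ²/τ² = 4/9.
β̂_MAP = 59 / (31 + 4/9) = 59/(283/9) = 531/283 ≈ 1.876.

β̂_MAP = 1.876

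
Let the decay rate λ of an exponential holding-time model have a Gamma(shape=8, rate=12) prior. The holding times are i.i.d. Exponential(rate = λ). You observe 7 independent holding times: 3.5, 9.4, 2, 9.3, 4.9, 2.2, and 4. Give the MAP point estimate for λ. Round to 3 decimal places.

λ̂_MAP = 0.296

The Exponential(rate=λ) likelihood is ∝ λ^n e^(−λΣtᵢ). Here n = 7 and Σtᵢ = 3.5 + 9.4 + 2 + 9.3 + 4.9 + 2.2 + 4 = 35.3.
Posterior ∝ λ^7e^(−12λ) · λ^7e^(−35.3λ) = λ^14e^(−47.3λ), i.e. Gamma(15, 47.3).
Mode = (a−1)/b = 14/47.3 ≈ 0.296.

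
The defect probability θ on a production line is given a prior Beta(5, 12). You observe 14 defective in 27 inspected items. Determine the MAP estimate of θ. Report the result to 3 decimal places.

Prior: Beta(5, 12).
Data: 14 successes in 27 trials. The binomial likelihood contributes θ^14(1−θ)^13, so the posterior is Beta(5+14, 12+13) = Beta(19, 25).
For Beta(a, b) with a, b > 1 the mode is (a−1)/(a+b−2) = 18/42 ≈ 0.429.

θ̂_MAP = 0.429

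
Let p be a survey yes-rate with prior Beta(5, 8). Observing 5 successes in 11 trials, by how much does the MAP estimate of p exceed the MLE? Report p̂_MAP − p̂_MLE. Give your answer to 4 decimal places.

MAP − MLE = -0.0455

Posterior is Beta(10, 14); MAP = (10−1)/(24−2) = 9/22 ≈ 0.40909.
MLE ignores the prior: p̂_MLE = k/n = 5/11 ≈ 0.45455.
Difference = 9/22 − 5/11 = -1/22 ≈ -0.0455.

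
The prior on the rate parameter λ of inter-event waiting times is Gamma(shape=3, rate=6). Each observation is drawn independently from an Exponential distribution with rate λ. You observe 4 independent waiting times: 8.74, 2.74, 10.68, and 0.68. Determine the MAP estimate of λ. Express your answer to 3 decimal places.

The Exponential(rate=λ) likelihood is ∝ λ^n e^(−λΣtᵢ). Here n = 4 and Σtᵢ = 8.74 + 2.74 + 10.68 + 0.68 = 22.84.
Posterior ∝ λ^2e^(−6λ) · λ^4e^(−22.84λ) = λ^6e^(−28.84λ), i.e. Gamma(7, 28.84).
Mode = (a−1)/b = 6/28.84 ≈ 0.208.

λ̂_MAP = 0.208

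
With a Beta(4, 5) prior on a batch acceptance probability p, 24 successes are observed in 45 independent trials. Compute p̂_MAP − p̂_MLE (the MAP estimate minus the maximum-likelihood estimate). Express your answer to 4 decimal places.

Posterior is Beta(28, 26); MAP = (28−1)/(54−2) = 27/52 ≈ 0.51923.
MLE ignores the prior: p̂_MLE = k/n = 24/45 ≈ 0.53333.
Difference = 27/52 − 24/45 = -11/780 ≈ -0.0141.

MAP − MLE = -0.0141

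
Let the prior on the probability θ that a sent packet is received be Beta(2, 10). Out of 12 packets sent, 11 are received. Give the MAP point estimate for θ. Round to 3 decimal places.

Prior: Beta(2, 10).
Data: 11 successes in 12 trials. The binomial likelihood contributes θ^11(1−θ)^1, so the posterior is Beta(2+11, 10+1) = Beta(13, 11).
For Beta(a, b) with a, b > 1 the mode is (a−1)/(a+b−2) = 12/22 ≈ 0.545.

θ̂_MAP = 0.545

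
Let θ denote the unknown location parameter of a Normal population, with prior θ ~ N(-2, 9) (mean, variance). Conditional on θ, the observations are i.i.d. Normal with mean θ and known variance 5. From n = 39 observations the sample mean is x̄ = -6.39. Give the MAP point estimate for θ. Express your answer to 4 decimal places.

n = 39, x̄ = -6.39.
For a Normal prior and Normal likelihood with known variance, the posterior is Normal; its mode equals its mean, the precision-weighted average.
Prior precision 1/σ₀² = 1/9; data precision n/σ² = 39/5 = 7.8.
θ̂ = ((1/9)·(-2) + 7.8·(-6.39)) / (1/9 + 7.8) = (-225289/4500)/(356/45) = -225289/35600 ≈ -6.3283.

θ̂_MAP = -6.3283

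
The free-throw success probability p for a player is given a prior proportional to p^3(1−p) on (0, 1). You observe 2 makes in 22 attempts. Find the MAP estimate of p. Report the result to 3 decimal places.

The prior density ∝ p^3(1−p)^1 is the kernel of Beta(4, 2).
Data: 2 successes in 22 trials. The binomial likelihood contributes p^2(1−p)^20, so the posterior is Beta(4+2, 2+20) = Beta(6, 22).
For Beta(a, b) with a, b > 1 the mode is (a−1)/(a+b−2) = 5/26 ≈ 0.192.

p̂_MAP = 0.192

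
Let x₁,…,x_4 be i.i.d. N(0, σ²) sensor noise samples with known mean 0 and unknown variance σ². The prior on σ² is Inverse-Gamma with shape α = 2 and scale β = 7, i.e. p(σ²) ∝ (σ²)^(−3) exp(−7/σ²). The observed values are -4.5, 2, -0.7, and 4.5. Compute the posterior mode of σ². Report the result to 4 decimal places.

σ̂²_MAP = 5.8990

Sum of squared deviations about the known mean: SS = (-4.5−0)² + (2−0)² + (-0.7−0)² + (4.5−0)² = 44.99.
The Normal likelihood contributes (σ²)^(−n/2) exp(−SS/(2σ²)), so the posterior is Inverse-Gamma(α + n/2, β + SS/2) = Inverse-Gamma(4, 29.495).
The mode of Inverse-Gamma(a, b) is b/(a+1) = 29.495/5 ≈ 5.8990.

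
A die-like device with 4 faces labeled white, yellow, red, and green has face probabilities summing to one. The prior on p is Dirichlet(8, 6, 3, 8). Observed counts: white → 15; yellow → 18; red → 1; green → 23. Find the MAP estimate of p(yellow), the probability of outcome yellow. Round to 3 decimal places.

The posterior is Dirichlet(αᵢ + nᵢ) = Dirichlet(23, 24, 4, 31).
For a Dirichlet(a₁,…,a_K) with all aᵢ > 1, the mode has j-th component (aⱼ − 1)/(Σaᵢ − K).
Here Σaᵢ = 82 and K = 4, so p(yellow) = (24 − 1)/(82 − 4) = 23/78 ≈ 0.295.

MAP estimate of p(yellow) = 0.295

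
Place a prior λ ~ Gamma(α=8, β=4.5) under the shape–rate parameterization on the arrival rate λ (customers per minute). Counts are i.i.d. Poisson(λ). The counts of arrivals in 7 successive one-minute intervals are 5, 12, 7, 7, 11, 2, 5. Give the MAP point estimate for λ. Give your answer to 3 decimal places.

λ̂_MAP = 4.870

Σxᵢ = 5+12+7+7+11+2+5 = 49, with n = 7.
Posterior ∝ λ^7e^(−4.5λ) · λ^49e^(−7λ) = λ^56e^(−11.5λ), i.e. Gamma(shape=57, rate=11.5).
The mode of a Gamma(a, b) with a ≥ 1 (shape–rate) is (a−1)/b = 56/11.5 ≈ 4.870.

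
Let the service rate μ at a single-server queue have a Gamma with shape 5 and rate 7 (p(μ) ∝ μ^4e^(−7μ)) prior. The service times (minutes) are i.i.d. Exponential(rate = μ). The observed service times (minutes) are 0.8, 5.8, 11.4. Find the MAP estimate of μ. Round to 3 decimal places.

μ̂_MAP = 0.280

The Exponential(rate=μ) likelihood is ∝ μ^n e^(−μΣtᵢ). Here n = 3 and Σtᵢ = 0.8 + 5.8 + 11.4 = 18.
Posterior ∝ μ^4e^(−7μ) · μ^3e^(−18μ) = μ^7e^(−25μ), i.e. Gamma(8, 25).
Mode = (a−1)/b = 7/25 ≈ 0.280.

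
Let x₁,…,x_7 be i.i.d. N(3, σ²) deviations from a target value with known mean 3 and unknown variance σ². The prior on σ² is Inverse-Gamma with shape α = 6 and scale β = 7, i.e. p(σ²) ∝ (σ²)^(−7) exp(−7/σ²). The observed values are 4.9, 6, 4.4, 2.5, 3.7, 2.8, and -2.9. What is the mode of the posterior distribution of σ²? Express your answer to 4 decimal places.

Sum of squared deviations about the known mean: SS = (4.9−3)² + (6−3)² + (4.4−3)² + (2.5−3)² + (3.7−3)² + (2.8−3)² + (-2.9−3)² = 50.16.
The Normal likelihood contributes (σ²)^(−n/2) exp(−SS/(2σ²)), so the posterior is Inverse-Gamma(α + n/2, β + SS/2) = Inverse-Gamma(9.5, 32.08).
The mode of Inverse-Gamma(a, b) is b/(a+1) = 32.08/10.5 ≈ 3.0552.

σ̂²_MAP = 3.0552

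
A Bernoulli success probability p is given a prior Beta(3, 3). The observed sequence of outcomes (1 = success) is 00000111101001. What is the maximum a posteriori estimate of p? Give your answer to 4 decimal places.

Prior: Beta(3, 3).
Data: 6 successes in 14 trials (from the sequence). The binomial likelihood contributes p^6(1−p)^8, so the posterior is Beta(3+6, 3+8) = Beta(9, 11).
For Beta(a, b) with a, b > 1 the mode is (a−1)/(a+b−2) = 8/18 ≈ 0.4444.

p̂_MAP = 0.4444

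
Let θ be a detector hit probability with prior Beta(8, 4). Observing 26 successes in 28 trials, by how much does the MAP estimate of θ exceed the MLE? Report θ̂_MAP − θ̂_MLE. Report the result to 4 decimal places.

MAP − MLE = -0.0602

Posterior is Beta(34, 6); MAP = (34−1)/(40−2) = 33/38 ≈ 0.86842.
MLE ignores the prior: θ̂_MLE = k/n = 26/28 ≈ 0.92857.
Difference = 33/38 − 26/28 = -8/133 ≈ -0.0602.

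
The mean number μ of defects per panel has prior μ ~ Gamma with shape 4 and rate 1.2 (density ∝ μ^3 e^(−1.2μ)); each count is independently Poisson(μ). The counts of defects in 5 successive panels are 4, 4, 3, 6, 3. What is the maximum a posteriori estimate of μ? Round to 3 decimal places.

Σxᵢ = 4+4+3+6+3 = 20, with n = 5.
Posterior ∝ μ^3e^(−1.2μ) · μ^20e^(−5μ) = μ^23e^(−6.2μ), i.e. Gamma(shape=24, rate=6.2).
The mode of a Gamma(a, b) with a ≥ 1 (shape–rate) is (a−1)/b = 23/6.2 ≈ 3.710.

μ̂_MAP = 3.710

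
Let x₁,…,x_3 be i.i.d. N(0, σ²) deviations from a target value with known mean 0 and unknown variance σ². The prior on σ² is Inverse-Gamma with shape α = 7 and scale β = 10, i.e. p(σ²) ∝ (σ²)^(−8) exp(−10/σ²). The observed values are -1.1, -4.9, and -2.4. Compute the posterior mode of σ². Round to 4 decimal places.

σ̂²_MAP = 2.6832

Sum of squared deviations about the known mean: SS = (-1.1−0)² + (-4.9−0)² + (-2.4−0)² = 30.98.
The Normal likelihood contributes (σ²)^(−n/2) exp(−SS/(2σ²)), so the posterior is Inverse-Gamma(α + n/2, β + SS/2) = Inverse-Gamma(8.5, 25.49).
The mode of Inverse-Gamma(a, b) is b/(a+1) = 25.49/9.5 ≈ 2.6832.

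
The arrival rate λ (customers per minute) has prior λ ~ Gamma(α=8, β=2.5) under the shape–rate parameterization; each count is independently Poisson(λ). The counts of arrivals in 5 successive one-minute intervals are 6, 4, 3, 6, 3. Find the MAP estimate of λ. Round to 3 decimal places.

Σxᵢ = 6+4+3+6+3 = 22, with n = 5.
Posterior ∝ λ^7e^(−2.5λ) · λ^22e^(−5λ) = λ^29e^(−7.5λ), i.e. Gamma(shape=30, rate=7.5).
The mode of a Gamma(a, b) with a ≥ 1 (shape–rate) is (a−1)/b = 29/7.5 ≈ 3.867.

λ̂_MAP = 3.867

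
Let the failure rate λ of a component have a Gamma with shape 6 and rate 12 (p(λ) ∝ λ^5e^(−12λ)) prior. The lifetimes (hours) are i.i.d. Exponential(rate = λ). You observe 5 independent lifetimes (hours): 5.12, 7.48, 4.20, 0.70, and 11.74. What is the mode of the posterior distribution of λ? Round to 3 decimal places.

The Exponential(rate=λ) likelihood is ∝ λ^n e^(−λΣtᵢ). Here n = 5 and Σtᵢ = 5.12 + 7.48 + 4.20 + 0.70 + 11.74 = 29.24.
Posterior ∝ λ^5e^(−12λ) · λ^5e^(−29.24λ) = λ^10e^(−41.24λ), i.e. Gamma(11, 41.24).
Mode = (a−1)/b = 10/41.24 ≈ 0.242.

λ̂_MAP = 0.242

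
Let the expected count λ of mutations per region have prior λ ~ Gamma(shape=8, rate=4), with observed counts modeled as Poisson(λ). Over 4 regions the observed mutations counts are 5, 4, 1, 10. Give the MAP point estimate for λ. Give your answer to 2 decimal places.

λ̂_MAP = 3.38

Σxᵢ = 5+4+1+10 = 20, with n = 4.
Posterior ∝ λ^7e^(−4λ) · λ^20e^(−4λ) = λ^27e^(−8λ), i.e. Gamma(shape=28, rate=8).
The mode of a Gamma(a, b) with a ≥ 1 (shape–rate) is (a−1)/b = 27/8 ≈ 3.38.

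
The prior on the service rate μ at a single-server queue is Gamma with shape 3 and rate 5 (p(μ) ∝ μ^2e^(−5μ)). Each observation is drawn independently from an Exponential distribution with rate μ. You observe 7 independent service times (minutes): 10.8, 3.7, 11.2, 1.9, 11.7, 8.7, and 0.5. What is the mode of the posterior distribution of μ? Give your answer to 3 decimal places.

The Exponential(rate=μ) likelihood is ∝ μ^n e^(−μΣtᵢ). Here n = 7 and Σtᵢ = 10.8 + 3.7 + 11.2 + 1.9 + 11.7 + 8.7 + 0.5 = 48.5.
Posterior ∝ μ^2e^(−5μ) · μ^7e^(−48.5μ) = μ^9e^(−53.5μ), i.e. Gamma(10, 53.5).
Mode = (a−1)/b = 9/53.5 ≈ 0.168.

μ̂_MAP = 0.168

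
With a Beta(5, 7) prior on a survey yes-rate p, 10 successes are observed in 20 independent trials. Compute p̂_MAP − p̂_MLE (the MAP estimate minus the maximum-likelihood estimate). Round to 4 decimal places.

MAP − MLE = -0.0333

Posterior is Beta(15, 17); MAP = (15−1)/(32−2) = 14/30 ≈ 0.46667.
MLE ignores the prior: p̂_MLE = k/n = 10/20 ≈ 0.50000.
Difference = 14/30 − 10/20 = -1/30 ≈ -0.0333.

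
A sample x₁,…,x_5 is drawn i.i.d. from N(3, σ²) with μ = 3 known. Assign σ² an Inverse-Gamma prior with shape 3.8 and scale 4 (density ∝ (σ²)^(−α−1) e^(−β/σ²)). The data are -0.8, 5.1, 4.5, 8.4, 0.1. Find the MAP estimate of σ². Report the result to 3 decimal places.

Sum of squared deviations about the known mean: SS = (-0.8−3)² + (5.1−3)² + (4.5−3)² + (8.4−3)² + (0.1−3)² = 58.67.
The Normal likelihood contributes (σ²)^(−n/2) exp(−SS/(2σ²)), so the posterior is Inverse-Gamma(α + n/2, β + SS/2) = Inverse-Gamma(6.3, 33.335).
The mode of Inverse-Gamma(a, b) is b/(a+1) = 33.335/7.3 ≈ 4.566.

σ̂²_MAP = 4.566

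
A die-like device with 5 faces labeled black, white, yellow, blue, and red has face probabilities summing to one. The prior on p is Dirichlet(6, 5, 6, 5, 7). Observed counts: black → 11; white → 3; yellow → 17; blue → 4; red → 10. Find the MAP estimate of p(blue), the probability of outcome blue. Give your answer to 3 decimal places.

The posterior is Dirichlet(αᵢ + nᵢ) = Dirichlet(17, 8, 23, 9, 17).
For a Dirichlet(a₁,…,a_K) with all aᵢ > 1, the mode has j-th component (aⱼ − 1)/(Σaᵢ − K).
Here Σaᵢ = 74 and K = 5, so p(blue) = (9 − 1)/(74 − 5) = 8/69 ≈ 0.116.

MAP estimate of p(blue) = 0.116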